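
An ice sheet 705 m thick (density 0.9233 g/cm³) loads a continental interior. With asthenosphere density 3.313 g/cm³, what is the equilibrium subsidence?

In Airy isostatic equilibrium: the ice load ρ_ice t is balanced by mantle displaced below, ρ_m s.
s = t ρ_ice / ρ_m = 705 m × 0.9233/3.313 = 196 m.

196 m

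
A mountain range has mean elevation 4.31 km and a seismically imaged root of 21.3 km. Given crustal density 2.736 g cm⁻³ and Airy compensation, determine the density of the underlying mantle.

3.29 g cm⁻³

Airy balance: ρ_c h = (ρ_m − ρ_c) r → ρ_m = ρ_c (1 + h/r).
ρ_m = 2.736 × (1 + 4.31 km/21.3 km) = 3.29 g cm⁻³.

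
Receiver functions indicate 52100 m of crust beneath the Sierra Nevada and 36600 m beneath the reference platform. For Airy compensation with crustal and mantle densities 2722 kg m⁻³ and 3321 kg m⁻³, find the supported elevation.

2800 m

Excess crust Δ = 52100 m − 36600 m = 15500 m, split between elevation h and root r with h + r = Δ.
Airy balance ρ_c h = (ρ_m − ρ_c) r gives r = h ρ_c/(ρ_m − ρ_c), so h (1 + ρ_c/(ρ_m − ρ_c)) = Δ, i.e. h = Δ (ρ_m − ρ_c)/ρ_m.
h = 15500 m × 599/3321 = 2800 m.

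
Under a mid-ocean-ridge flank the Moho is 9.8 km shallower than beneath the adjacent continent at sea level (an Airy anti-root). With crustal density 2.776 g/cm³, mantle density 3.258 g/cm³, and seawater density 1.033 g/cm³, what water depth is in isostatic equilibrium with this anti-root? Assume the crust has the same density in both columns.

2.71 km

Replacing a thickness d of crust by seawater at the top must be balanced by replacing crust with mantle at the base: d (ρ_c − ρ_w) = a (ρ_m − ρ_c).
d = a (ρ_m − ρ_c)/(ρ_c − ρ_w) = 9.8 km × 0.482/1.743 = 2.71 km.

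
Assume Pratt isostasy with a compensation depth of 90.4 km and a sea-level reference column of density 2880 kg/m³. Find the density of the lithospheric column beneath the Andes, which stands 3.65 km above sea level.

2770 kg/m³

Pratt balance: ρ_ref D = ρ (D + h).
ρ = ρ_ref D/(D + h) = 2880 × 90.4 km/(90.4 km + 3.65 km) = 2770 kg/m³.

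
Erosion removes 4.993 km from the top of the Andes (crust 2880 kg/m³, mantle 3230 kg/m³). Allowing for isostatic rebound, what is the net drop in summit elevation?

0.541 km

Rebound u = e ρ_c/ρ_m = 4.993 km × 2880/3230 = 4.452 km.
Net surface drop = e − u = 4.993 km − 4.452 km = e (ρ_m − ρ_c)/ρ_m = 0.541 km.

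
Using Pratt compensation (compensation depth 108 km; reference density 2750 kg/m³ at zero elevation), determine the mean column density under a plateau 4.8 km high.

2630 kg/m³

Pratt balance: ρ_ref D = ρ (D + h).
ρ = ρ_ref D/(D + h) = 2750 × 108 km/(108 km + 4.8 km) = 2630 kg/m³.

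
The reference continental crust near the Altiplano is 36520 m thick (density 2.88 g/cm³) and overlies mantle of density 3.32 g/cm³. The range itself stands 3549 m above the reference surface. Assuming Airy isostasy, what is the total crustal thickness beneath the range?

63300 m

Root depth r = h ρ_c / (ρ_m − ρ_c) = 3549 m × 2.88 / 0.44 = 23230 m.
Total thickness = T + h + r = 36520 m + 3549 m + 23230 m = 63300 m.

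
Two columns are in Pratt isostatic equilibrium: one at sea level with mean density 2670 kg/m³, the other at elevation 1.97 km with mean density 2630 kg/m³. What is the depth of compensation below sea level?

130 km

ρ_ref D = ρ (D + h) → D (ρ_ref − ρ) = ρ h.
D = ρ h/(ρ_ref − ρ) = 2630 × 1.97 km/(2670 − 2630) = 130 km.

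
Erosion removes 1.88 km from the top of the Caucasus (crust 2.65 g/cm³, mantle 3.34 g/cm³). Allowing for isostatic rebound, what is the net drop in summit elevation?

0.388 km

Rebound u = e ρ_c/ρ_m = 1.88 km × 2.65/3.34 = 1.492 km.
Net surface drop = e − u = 1.88 km − 1.492 km = e (ρ_m − ρ_c)/ρ_m = 0.388 km.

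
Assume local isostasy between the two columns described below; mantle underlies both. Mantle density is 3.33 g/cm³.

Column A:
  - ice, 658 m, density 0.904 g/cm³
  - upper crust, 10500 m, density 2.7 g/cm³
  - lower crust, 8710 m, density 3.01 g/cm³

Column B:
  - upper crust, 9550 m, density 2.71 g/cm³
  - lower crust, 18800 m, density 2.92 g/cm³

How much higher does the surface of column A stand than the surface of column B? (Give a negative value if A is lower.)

For any compensation level in the mantle, the mantle terms cancel and isostasy reduces to e = (Σt_A − Σt_B) − (Σ(ρt)_A − Σ(ρt)_B) / ρ_m.
Σt_A = 19868 m; Σt_B = 28350 m; Σ(ρt)_A = 55161.932; Σ(ρt)_B = 80776.5 (in m·g/cm³).
e = (19868 − 28350) − (55161.932 − 80776.5) / 3.33 = −790 m.

−790 m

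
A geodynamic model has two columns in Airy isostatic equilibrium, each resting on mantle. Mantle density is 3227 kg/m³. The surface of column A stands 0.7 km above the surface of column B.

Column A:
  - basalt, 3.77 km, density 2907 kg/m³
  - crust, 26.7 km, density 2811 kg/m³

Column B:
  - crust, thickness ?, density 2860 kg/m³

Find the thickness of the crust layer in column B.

Take the compensation level at the base of the deeper column (depth z_c below the surface of column A) and equate Σ ρ_i t_i down to z_c; mantle fills any gap and the z_c terms cancel.
Column A: 3.77×2907 + 26.7×2811 + (z_c − 30.47)×3227
Column B: 0.7×0 + x×2860 + (z_c − 0.7 − 0 − x)×3227
The z_c×3227 term appears on both sides and cancels. Collect the known terms of each column as K = Σ(ρt)_known − 3227 × (depth of known layers): K_A = 86013.09 − 3227×30.47 = −12313.6; K_B = 0 − 3227×(0.7 + 0) = −2258.9.
Balance: K_A = K_B − x×(3227 − 2860), so x = (K_B − K_A)/(3227 − 2860) = 10054.7/367 = 27.4 km.

27.4 km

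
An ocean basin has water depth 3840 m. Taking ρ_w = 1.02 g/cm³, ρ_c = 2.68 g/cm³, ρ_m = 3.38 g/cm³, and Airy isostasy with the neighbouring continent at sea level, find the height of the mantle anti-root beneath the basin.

9110 m

Isostatic balance requires: replacing crust with seawater at the top is compensated by replacing crust with mantle at the base: d (ρ_c − ρ_w) = a (ρ_m − ρ_c).
a = d (ρ_c − ρ_w)/(ρ_m − ρ_c) = 3840 m × 1.66/0.7 = 9110 m.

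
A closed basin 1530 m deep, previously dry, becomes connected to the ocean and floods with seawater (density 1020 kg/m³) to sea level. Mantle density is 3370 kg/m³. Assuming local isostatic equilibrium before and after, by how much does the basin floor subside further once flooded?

After flooding the water column is d + s deep. Its weight must equal the weight of mantle displaced by the extra subsidence s: (d + s) ρ_w = s ρ_m.
s = d ρ_w / (ρ_m − ρ_w) = 1530 m × 1020/(3370 − 1020) = 664 m.

664 m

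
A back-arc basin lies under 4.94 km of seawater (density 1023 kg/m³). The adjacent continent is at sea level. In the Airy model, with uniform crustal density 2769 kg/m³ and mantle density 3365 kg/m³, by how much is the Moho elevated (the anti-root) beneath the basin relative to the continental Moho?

14.5 km

For local isostatic compensation: replacing crust with seawater at the top is compensated by replacing crust with mantle at the base: d (ρ_c − ρ_w) = a (ρ_m − ρ_c).
a = d (ρ_c − ρ_w)/(ρ_m − ρ_c) = 4.94 km × 1746/596 = 14.5 km.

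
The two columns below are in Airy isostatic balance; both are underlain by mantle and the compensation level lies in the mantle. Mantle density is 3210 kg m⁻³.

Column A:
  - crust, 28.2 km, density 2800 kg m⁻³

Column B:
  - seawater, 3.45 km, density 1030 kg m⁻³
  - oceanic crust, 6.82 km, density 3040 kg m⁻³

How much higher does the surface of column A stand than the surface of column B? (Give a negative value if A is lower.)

0.898 km

For any compensation level in the mantle, the mantle terms cancel and isostasy reduces to e = (Σt_A − Σt_B) − (Σ(ρt)_A − Σ(ρt)_B) / ρ_m.
Σt_A = 28.2 km; Σt_B = 10.27 km; Σ(ρt)_A = 78960; Σ(ρt)_B = 24286.3 (in km·kg m⁻³).
e = (28.2 − 10.27) − (78960 − 24286.3) / 3210 = 0.898 km.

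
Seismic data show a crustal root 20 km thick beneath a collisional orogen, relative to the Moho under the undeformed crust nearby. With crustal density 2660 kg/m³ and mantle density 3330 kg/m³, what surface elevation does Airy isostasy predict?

For local isostatic compensation: ρ_c h = (ρ_m − ρ_c) r.
h = r (ρ_m − ρ_c) / ρ_c = 20 km × (3330 − 2660) / 2660 = 5.04 km.

5.04 km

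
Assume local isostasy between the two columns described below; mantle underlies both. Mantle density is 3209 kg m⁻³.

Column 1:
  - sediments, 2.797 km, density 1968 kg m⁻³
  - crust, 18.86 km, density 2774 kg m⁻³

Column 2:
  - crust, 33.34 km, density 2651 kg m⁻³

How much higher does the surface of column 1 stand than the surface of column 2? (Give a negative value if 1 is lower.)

For any compensation level in the mantle, the mantle terms cancel and isostasy reduces to e = (Σt_1 − Σt_2) − (Σ(ρt)_1 − Σ(ρt)_2) / ρ_m.
Σt_1 = 21.657 km; Σt_2 = 33.34 km; Σ(ρt)_1 = 57822.136; Σ(ρt)_2 = 88384.34 (in km·kg m⁻³).
e = (21.657 − 33.34) − (57822.136 − 88384.34) / 3209 = −2.16 km.

−2.16 km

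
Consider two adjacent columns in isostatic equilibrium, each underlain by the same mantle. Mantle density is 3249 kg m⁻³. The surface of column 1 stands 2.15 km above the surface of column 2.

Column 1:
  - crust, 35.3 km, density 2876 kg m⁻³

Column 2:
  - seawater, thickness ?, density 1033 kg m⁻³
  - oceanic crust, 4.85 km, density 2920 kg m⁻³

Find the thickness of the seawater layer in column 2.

2.07 km

Take the compensation level at the base of the deeper column (depth z_c below the surface of column 1) and equate Σ ρ_i t_i down to z_c; mantle fills any gap and the z_c terms cancel.
Column 1: 35.3×2876 + (z_c − 35.3)×3249
Column 2: 2.15×0 + x×1033 + 4.85×2920 + (z_c − 2.15 − 4.85 − x)×3249
The z_c×3249 term appears on both sides and cancels. Collect the known terms of each column as K = Σ(ρt)_known − 3249 × (depth of known layers): K_1 = 101522.8 − 3249×35.3 = −13166.9; K_2 = 14162 − 3249×(2.15 + 4.85) = −8581.
Balance: K_1 = K_2 − x×(3249 − 1033), so x = (K_2 − K_1)/(3249 − 1033) = 4585.9/2216 = 2.07 km.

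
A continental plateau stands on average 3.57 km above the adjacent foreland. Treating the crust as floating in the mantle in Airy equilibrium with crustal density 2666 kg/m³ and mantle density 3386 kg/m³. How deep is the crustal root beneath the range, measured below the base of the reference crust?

13.2 km

Equating mass per unit area of the two columns: the weight of the topography is balanced by the buoyancy of the root, ρ_c h = (ρ_m − ρ_c) r.
r = h · ρ_c / (ρ_m − ρ_c) = 3.57 km × 2666 / (3386 − 2666) = 13.2 km.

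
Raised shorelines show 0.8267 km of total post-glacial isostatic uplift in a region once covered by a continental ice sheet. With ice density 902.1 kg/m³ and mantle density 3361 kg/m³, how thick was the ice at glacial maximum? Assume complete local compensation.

u = t ρ_ice/ρ_m → t = u ρ_m/ρ_ice = 0.8267 km × 3361/902.1 = 3.08 km.

3.08 km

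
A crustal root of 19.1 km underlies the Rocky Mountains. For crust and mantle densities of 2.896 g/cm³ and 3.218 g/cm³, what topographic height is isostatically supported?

2.12 km

Equating mass per unit area of the two columns: ρ_c h = (ρ_m − ρ_c) r.
h = r (ρ_m − ρ_c) / ρ_c = 19.1 km × (3.218 − 2.896) / 2.896 = 2.12 km.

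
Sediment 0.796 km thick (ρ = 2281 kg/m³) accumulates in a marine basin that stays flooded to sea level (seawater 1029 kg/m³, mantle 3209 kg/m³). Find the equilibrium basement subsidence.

0.457 km

Submarine loading: the sediment displaces seawater, and the subsidence is in turn flooded, so s (ρ_m − ρ_w) = t (ρ_sed − ρ_w).
s = 0.796 km × (2281 − 1029) / (3209 − 1029) = 0.457 km.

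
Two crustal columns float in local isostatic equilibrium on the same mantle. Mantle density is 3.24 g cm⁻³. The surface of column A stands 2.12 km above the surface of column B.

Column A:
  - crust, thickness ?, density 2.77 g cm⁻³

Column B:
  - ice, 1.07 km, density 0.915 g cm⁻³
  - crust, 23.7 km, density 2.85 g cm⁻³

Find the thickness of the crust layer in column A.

39.6 km

Take the compensation level at the base of the deeper column (depth z_c below the surface of column A) and equate Σ ρ_i t_i down to z_c; mantle fills any gap and the z_c terms cancel.
Column A: x×2.77 + (z_c − 0 − x)×3.24
Column B: 2.12×0 + 1.07×0.915 + 23.7×2.85 + (z_c − 2.12 − 24.77)×3.24
The z_c×3.24 term appears on both sides and cancels. Collect the known terms of each column as K = Σ(ρt)_known − 3.24 × (depth of known layers): K_A = 0 − 3.24×0 = 0; K_B = 68.52405 − 3.24×(2.12 + 24.77) = −18.59955.
Balance: K_A − x×(3.24 − 2.77) = K_B, so x = (K_A − K_B)/(3.24 − 2.77) = 18.5996/0.47 = 39.6 km.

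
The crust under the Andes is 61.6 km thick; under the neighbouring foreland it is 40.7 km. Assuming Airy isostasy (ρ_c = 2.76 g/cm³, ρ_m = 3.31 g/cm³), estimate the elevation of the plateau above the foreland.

Excess crust Δ = 61.6 km − 40.7 km = 20.9 km, split between elevation h and root r with h + r = Δ.
Airy balance ρ_c h = (ρ_m − ρ_c) r gives r = h ρ_c/(ρ_m − ρ_c), so h (1 + ρ_c/(ρ_m − ρ_c)) = Δ, i.e. h = Δ (ρ_m − ρ_c)/ρ_m.
h = 20.9 km × 0.55/3.31 = 3.47 km.

3.47 km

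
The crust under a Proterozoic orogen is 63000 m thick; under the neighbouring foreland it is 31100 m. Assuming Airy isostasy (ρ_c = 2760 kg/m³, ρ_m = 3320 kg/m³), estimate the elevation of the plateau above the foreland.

5380 m

Excess crust Δ = 63000 m − 31100 m = 31900 m, split between elevation h and root r with h + r = Δ.
Airy balance ρ_c h = (ρ_m − ρ_c) r gives r = h ρ_c/(ρ_m − ρ_c), so h (1 + ρ_c/(ρ_m − ρ_c)) = Δ, i.e. h = Δ (ρ_m − ρ_c)/ρ_m.
h = 31900 m × 560/3320 = 5380 m.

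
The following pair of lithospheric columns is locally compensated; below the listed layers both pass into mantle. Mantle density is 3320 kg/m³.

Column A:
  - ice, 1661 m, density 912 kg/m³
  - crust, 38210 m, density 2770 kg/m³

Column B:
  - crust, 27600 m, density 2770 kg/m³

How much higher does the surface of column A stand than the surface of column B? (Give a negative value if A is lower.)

For any compensation level in the mantle, the mantle terms cancel and isostasy reduces to e = (Σt_A − Σt_B) − (Σ(ρt)_A − Σ(ρt)_B) / ρ_m.
Σt_A = 39871 m; Σt_B = 27600 m; Σ(ρt)_A = 107356532; Σ(ρt)_B = 76452000 (in m·kg/m³).
e = (39871 − 27600) − (107356532 − 76452000) / 3320 = 2960 m.

2960 m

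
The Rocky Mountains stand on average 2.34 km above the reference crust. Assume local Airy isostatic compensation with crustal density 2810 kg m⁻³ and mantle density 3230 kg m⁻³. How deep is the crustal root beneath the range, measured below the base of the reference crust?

By Archimedes' principle applied to the lithosphere: the weight of the topography is balanced by the buoyancy of the root, ρ_c h = (ρ_m − ρ_c) r.
r = h · ρ_c / (ρ_m − ρ_c) = 2.34 km × 2810 / (3230 − 2810) = 15.7 km.

15.7 km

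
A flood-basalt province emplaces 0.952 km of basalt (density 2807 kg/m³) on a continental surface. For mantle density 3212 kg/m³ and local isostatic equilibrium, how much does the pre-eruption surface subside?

Subaerial loading: s = t ρ_load / ρ_m.
s = 0.952 km × 2807/3212 = 0.832 km.

0.832 km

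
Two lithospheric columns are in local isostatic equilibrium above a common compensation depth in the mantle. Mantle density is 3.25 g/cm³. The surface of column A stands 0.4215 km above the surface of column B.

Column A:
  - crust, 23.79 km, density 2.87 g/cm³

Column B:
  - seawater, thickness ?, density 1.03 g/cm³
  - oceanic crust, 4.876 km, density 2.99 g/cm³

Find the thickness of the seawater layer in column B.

Take the compensation level at the base of the deeper column (depth z_c below the surface of column A) and equate Σ ρ_i t_i down to z_c; mantle fills any gap and the z_c terms cancel.
Column A: 23.79×2.87 + (z_c − 23.79)×3.25
Column B: 0.4215×0 + x×1.03 + 4.876×2.99 + (z_c − 0.4215 − 4.876 − x)×3.25
The z_c×3.25 term appears on both sides and cancels. Collect the known terms of each column as K = Σ(ρt)_known − 3.25 × (depth of known layers): K_A = 68.2773 − 3.25×23.79 = −9.0402; K_B = 14.57924 − 3.25×(0.4215 + 4.876) = −2.637635.
Balance: K_A = K_B − x×(3.25 − 1.03), so x = (K_B − K_A)/(3.25 − 1.03) = 6.40257/2.22 = 2.88 km.

2.88 km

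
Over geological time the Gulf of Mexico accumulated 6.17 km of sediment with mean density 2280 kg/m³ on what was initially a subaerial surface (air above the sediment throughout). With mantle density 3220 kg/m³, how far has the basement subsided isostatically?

Subaerial load: s = t ρ_sed / ρ_m = 6.17 km × 2280/3220 = 4.37 km.

4.37 km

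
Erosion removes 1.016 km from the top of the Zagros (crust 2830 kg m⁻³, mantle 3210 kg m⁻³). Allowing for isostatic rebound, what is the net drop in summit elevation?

0.12 km

Rebound u = e ρ_c/ρ_m = 1.016 km × 2830/3210 = 0.8957 km.
Net surface drop = e − u = 1.016 km − 0.8957 km = e (ρ_m − ρ_c)/ρ_m = 0.12 km.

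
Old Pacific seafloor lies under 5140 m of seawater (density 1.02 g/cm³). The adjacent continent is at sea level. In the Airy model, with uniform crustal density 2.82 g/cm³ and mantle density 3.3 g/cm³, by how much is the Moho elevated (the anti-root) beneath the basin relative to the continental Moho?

In Airy isostatic equilibrium: replacing crust with seawater at the top is compensated by replacing crust with mantle at the base: d (ρ_c − ρ_w) = a (ρ_m − ρ_c).
a = d (ρ_c − ρ_w)/(ρ_m − ρ_c) = 5140 m × 1.8/0.48 = 19300 m.

19300 m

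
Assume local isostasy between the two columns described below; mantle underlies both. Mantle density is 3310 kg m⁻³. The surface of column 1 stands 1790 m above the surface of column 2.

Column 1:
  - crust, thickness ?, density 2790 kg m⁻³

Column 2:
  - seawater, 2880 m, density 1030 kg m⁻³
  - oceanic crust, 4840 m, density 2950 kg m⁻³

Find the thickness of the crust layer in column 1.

Take the compensation level at the base of the deeper column (depth z_c below the surface of column 1) and equate Σ ρ_i t_i down to z_c; mantle fills any gap and the z_c terms cancel.
Column 1: x×2790 + (z_c − 0 − x)×3310
Column 2: 1790×0 + 2880×1030 + 4840×2950 + (z_c − 1790 − 7720)×3310
The z_c×3310 term appears on both sides and cancels. Collect the known terms of each column as K = Σ(ρt)_known − 3310 × (depth of known layers): K_1 = 0 − 3310×0 = 0; K_2 = 17244400 − 3310×(1790 + 7720) = −14233700.
Balance: K_1 − x×(3310 − 2790) = K_2, so x = (K_1 − K_2)/(3310 − 2790) = 14233700/520 = 27400 m.

27400 m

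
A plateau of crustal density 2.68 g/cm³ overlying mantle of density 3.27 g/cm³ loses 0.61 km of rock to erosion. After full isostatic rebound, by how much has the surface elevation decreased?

0.11 km

Rebound u = e ρ_c/ρ_m = 0.61 km × 2.68/3.27 = 0.4999 km.
Net surface drop = e − u = 0.61 km − 0.4999 km = e (ρ_m − ρ_c)/ρ_m = 0.11 km.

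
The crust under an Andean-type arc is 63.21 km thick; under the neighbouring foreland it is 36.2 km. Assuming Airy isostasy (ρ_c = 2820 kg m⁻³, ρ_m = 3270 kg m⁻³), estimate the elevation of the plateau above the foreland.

Excess crust Δ = 63.21 km − 36.2 km = 27.01 km, split between elevation h and root r with h + r = Δ.
Airy balance ρ_c h = (ρ_m − ρ_c) r gives r = h ρ_c/(ρ_m − ρ_c), so h (1 + ρ_c/(ρ_m − ρ_c)) = Δ, i.e. h = Δ (ρ_m − ρ_c)/ρ_m.
h = 27.01 km × 450/3270 = 3.72 km.

3.72 km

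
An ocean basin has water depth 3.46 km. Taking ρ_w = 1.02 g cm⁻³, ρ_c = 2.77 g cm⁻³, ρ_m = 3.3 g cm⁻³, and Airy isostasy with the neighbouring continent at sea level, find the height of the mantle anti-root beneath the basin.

Equating mass per unit area of the two columns: replacing crust with seawater at the top is compensated by replacing crust with mantle at the base: d (ρ_c − ρ_w) = a (ρ_m − ρ_c).
a = d (ρ_c − ρ_w)/(ρ_m − ρ_c) = 3.46 km × 1.75/0.53 = 11.4 km.

11.4 km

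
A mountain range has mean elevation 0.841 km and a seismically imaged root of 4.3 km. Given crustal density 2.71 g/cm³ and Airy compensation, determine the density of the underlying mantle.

Airy balance: ρ_c h = (ρ_m − ρ_c) r → ρ_m = ρ_c (1 + h/r).
ρ_m = 2.71 × (1 + 0.841 km/4.3 km) = 3.24 g/cm³.

3.24 g/cm³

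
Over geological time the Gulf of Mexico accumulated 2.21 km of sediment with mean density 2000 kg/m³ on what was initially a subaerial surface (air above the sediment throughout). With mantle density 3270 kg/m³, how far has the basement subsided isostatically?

1.35 km

Subaerial load: s = t ρ_sed / ρ_m = 2.21 km × 2000/3270 = 1.35 km.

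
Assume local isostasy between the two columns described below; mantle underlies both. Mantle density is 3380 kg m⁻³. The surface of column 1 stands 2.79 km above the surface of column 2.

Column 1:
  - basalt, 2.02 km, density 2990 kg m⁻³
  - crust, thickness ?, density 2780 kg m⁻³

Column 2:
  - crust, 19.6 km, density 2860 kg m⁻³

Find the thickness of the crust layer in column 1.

Take the compensation level at the base of the deeper column (depth z_c below the surface of column 1) and equate Σ ρ_i t_i down to z_c; mantle fills any gap and the z_c terms cancel.
Column 1: 2.02×2990 + x×2780 + (z_c − 2.02 − x)×3380
Column 2: 2.79×0 + 19.6×2860 + (z_c − 2.79 − 19.6)×3380
The z_c×3380 term appears on both sides and cancels. Collect the known terms of each column as K = Σ(ρt)_known − 3380 × (depth of known layers): K_1 = 6039.8 − 3380×2.02 = −787.8; K_2 = 56056 − 3380×(2.79 + 19.6) = −19622.2.
Balance: K_1 − x×(3380 − 2780) = K_2, so x = (K_1 − K_2)/(3380 − 2780) = 18834.4/600 = 31.4 km.

31.4 km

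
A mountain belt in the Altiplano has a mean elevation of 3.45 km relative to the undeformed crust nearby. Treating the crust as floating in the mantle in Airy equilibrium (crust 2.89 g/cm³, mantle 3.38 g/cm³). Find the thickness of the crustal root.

Balancing pressure at the compensation depth: the weight of the topography is balanced by the buoyancy of the root, ρ_c h = (ρ_m − ρ_c) r.
r = h · ρ_c / (ρ_m − ρ_c) = 3.45 km × 2.89 / (3.38 − 2.89) = 20.3 km.

20.3 km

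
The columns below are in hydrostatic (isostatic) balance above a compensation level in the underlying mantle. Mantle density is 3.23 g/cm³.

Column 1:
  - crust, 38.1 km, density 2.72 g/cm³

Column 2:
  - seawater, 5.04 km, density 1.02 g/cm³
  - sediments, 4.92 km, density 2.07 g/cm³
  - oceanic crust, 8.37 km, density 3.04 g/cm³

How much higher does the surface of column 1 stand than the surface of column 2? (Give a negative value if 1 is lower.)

0.308 km

For any compensation level in the mantle, the mantle terms cancel and isostasy reduces to e = (Σt_1 − Σt_2) − (Σ(ρt)_1 − Σ(ρt)_2) / ρ_m.
Σt_1 = 38.1 km; Σt_2 = 18.33 km; Σ(ρt)_1 = 103.632; Σ(ρt)_2 = 40.77 (in km·g/cm³).
e = (38.1 − 18.33) − (103.632 − 40.77) / 3.23 = 0.308 km.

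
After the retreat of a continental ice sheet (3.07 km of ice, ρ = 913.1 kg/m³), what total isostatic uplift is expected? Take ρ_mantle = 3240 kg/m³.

Removing the load lets mantle flow back in; uplift u satisfies ρ_ice t = ρ_m u.
u = t ρ_ice/ρ_m = 3.07 km × 913.1/3240 = 0.865 km.

0.865 km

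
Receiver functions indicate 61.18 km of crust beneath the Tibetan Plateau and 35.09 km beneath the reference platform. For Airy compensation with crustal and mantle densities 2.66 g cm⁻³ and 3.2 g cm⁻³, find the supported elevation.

4.4 km

Excess crust Δ = 61.18 km − 35.09 km = 26.09 km, split between elevation h and root r with h + r = Δ.
Airy balance ρ_c h = (ρ_m − ρ_c) r gives r = h ρ_c/(ρ_m − ρ_c), so h (1 + ρ_c/(ρ_m − ρ_c)) = Δ, i.e. h = Δ (ρ_m − ρ_c)/ρ_m.
h = 26.09 km × 0.54/3.2 = 4.4 km.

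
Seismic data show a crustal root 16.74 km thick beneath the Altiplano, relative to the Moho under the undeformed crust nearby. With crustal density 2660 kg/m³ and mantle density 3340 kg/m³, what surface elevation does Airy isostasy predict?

4.28 km

Equating mass per unit area of the two columns: ρ_c h = (ρ_m − ρ_c) r.
h = r (ρ_m − ρ_c) / ρ_c = 16.74 km × (3340 − 2660) / 2660 = 4.28 km.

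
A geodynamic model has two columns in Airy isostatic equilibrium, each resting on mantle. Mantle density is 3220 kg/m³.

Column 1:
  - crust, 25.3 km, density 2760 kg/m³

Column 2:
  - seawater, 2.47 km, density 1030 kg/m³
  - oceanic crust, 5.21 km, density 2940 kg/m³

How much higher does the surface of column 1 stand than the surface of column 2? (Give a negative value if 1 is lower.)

For any compensation level in the mantle, the mantle terms cancel and isostasy reduces to e = (Σt_1 − Σt_2) − (Σ(ρt)_1 − Σ(ρt)_2) / ρ_m.
Σt_1 = 25.3 km; Σt_2 = 7.68 km; Σ(ρt)_1 = 69828; Σ(ρt)_2 = 17861.5 (in km·kg/m³).
e = (25.3 − 7.68) − (69828 − 17861.5) / 3220 = 1.48 km.

1.48 km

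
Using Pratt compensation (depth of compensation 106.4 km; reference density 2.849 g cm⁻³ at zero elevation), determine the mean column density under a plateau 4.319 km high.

Pratt balance: ρ_ref D = ρ (D + h).
ρ = ρ_ref D/(D + h) = 2.849 × 106.4 km/(106.4 km + 4.319 km) = 2.74 g cm⁻³.

2.74 g cm⁻³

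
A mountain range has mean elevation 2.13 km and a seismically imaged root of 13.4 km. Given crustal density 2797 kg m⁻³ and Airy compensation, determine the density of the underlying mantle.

Airy balance: ρ_c h = (ρ_m − ρ_c) r → ρ_m = ρ_c (1 + h/r).
ρ_m = 2797 × (1 + 2.13 km/13.4 km) = 3240 kg m⁻³.

3240 kg m⁻³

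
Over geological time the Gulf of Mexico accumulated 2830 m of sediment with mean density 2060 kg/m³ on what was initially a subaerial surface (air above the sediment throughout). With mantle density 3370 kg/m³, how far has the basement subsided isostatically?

Subaerial load: s = t ρ_sed / ρ_m = 2830 m × 2060/3370 = 1730 m.

1730 m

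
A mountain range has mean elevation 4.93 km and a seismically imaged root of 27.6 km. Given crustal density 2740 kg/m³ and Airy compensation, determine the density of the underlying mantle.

Airy balance: ρ_c h = (ρ_m − ρ_c) r → ρ_m = ρ_c (1 + h/r).
ρ_m = 2740 × (1 + 4.93 km/27.6 km) = 3230 kg/m³.

3230 kg/m³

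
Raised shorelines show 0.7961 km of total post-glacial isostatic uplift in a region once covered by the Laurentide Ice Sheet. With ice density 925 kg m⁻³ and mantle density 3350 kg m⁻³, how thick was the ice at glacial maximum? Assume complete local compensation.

u = t ρ_ice/ρ_m → t = u ρ_m/ρ_ice = 0.7961 km × 3350/925 = 2.88 km.

2.88 km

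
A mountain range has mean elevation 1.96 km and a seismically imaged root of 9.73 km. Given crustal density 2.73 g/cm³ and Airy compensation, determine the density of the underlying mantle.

Airy balance: ρ_c h = (ρ_m − ρ_c) r → ρ_m = ρ_c (1 + h/r).
ρ_m = 2.73 × (1 + 1.96 km/9.73 km) = 3.28 g/cm³.

3.28 g/cm³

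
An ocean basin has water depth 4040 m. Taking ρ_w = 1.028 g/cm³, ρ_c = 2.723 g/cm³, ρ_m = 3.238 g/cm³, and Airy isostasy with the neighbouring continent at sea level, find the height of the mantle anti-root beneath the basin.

By Archimedes' principle applied to the lithosphere: replacing crust with seawater at the top is compensated by replacing crust with mantle at the base: d (ρ_c − ρ_w) = a (ρ_m − ρ_c).
a = d (ρ_c − ρ_w)/(ρ_m − ρ_c) = 4040 m × 1.695/0.515 = 13300 m.

13300 m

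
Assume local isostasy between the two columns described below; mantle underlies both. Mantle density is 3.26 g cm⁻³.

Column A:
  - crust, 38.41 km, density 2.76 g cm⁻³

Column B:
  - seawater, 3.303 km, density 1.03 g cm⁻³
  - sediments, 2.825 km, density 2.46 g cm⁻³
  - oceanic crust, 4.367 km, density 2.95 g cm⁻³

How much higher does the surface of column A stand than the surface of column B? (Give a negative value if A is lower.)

2.52 km

For any compensation level in the mantle, the mantle terms cancel and isostasy reduces to e = (Σt_A − Σt_B) − (Σ(ρt)_A − Σ(ρt)_B) / ρ_m.
Σt_A = 38.41 km; Σt_B = 10.495 km; Σ(ρt)_A = 106.0116; Σ(ρt)_B = 23.23424 (in km·g cm⁻³).
e = (38.41 − 10.495) − (106.0116 − 23.23424) / 3.26 = 2.52 km.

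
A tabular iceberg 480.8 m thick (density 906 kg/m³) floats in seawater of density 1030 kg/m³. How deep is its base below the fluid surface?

Draft d = t ρ_obj/ρ_fluid = 480.8 m × 906/1030 = 423 m.

423 m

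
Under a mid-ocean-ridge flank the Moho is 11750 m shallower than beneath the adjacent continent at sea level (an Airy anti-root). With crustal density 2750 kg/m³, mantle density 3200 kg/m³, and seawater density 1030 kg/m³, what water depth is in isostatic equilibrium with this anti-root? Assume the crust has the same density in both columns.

Replacing a thickness d of crust by seawater at the top must be balanced by replacing crust with mantle at the base: d (ρ_c − ρ_w) = a (ρ_m − ρ_c).
d = a (ρ_m − ρ_c)/(ρ_c − ρ_w) = 11750 m × 450/1720 = 3070 m.

3070 m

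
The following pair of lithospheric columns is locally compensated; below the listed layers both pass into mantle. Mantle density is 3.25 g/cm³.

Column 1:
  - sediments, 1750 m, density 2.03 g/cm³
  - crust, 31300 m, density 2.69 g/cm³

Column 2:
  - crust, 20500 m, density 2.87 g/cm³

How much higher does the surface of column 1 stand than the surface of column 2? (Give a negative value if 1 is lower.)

For any compensation level in the mantle, the mantle terms cancel and isostasy reduces to e = (Σt_1 − Σt_2) − (Σ(ρt)_1 − Σ(ρt)_2) / ρ_m.
Σt_1 = 33050 m; Σt_2 = 20500 m; Σ(ρt)_1 = 87749.5; Σ(ρt)_2 = 58835 (in m·g/cm³).
e = (33050 − 20500) − (87749.5 − 58835) / 3.25 = 3650 m.

3650 m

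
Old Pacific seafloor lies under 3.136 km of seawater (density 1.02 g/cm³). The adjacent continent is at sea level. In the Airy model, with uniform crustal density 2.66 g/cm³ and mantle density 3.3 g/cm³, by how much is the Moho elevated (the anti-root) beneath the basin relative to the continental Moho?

8.04 km

Equating mass per unit area of the two columns: replacing crust with seawater at the top is compensated by replacing crust with mantle at the base: d (ρ_c − ρ_w) = a (ρ_m − ρ_c).
a = d (ρ_c − ρ_w)/(ρ_m − ρ_c) = 3.136 km × 1.64/0.64 = 8.04 km.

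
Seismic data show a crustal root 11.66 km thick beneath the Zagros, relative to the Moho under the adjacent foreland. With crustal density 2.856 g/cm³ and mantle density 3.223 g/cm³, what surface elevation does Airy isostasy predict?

Equating mass per unit area of the two columns: ρ_c h = (ρ_m − ρ_c) r.
h = r (ρ_m − ρ_c) / ρ_c = 11.66 km × (3.223 − 2.856) / 2.856 = 1.5 km.

1.5 km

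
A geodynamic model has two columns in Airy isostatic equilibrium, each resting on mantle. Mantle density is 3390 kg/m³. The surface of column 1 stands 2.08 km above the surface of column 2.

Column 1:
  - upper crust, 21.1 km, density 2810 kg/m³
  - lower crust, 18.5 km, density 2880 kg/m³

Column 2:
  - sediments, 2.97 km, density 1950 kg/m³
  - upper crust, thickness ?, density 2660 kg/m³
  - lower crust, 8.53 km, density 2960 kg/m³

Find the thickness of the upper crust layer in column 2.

Take the compensation level at the base of the deeper column (depth z_c below the surface of column 1) and equate Σ ρ_i t_i down to z_c; mantle fills any gap and the z_c terms cancel.
Column 1: 21.1×2810 + 18.5×2880 + (z_c − 39.6)×3390
Column 2: 2.08×0 + 2.97×1950 + x×2660 + 8.53×2960 + (z_c − 2.08 − 11.5 − x)×3390
The z_c×3390 term appears on both sides and cancels. Collect the known terms of each column as K = Σ(ρt)_known − 3390 × (depth of known layers): K_1 = 112571 − 3390×39.6 = −21673; K_2 = 31040.3 − 3390×(2.08 + 11.5) = −14995.9.
Balance: K_1 = K_2 − x×(3390 − 2660), so x = (K_2 − K_1)/(3390 − 2660) = 6677.1/730 = 9.15 km.

9.15 km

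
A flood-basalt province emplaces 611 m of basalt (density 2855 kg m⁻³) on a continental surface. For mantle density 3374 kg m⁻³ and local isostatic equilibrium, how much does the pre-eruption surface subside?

517 m

Subaerial loading: s = t ρ_load / ρ_m.
s = 611 m × 2855/3374 = 517 m.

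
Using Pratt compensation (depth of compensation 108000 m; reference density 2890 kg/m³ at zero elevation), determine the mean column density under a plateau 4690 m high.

Pratt balance: ρ_ref D = ρ (D + h).
ρ = ρ_ref D/(D + h) = 2890 × 108000 m/(108000 m + 4690 m) = 2770 kg/m³.

2770 kg/m³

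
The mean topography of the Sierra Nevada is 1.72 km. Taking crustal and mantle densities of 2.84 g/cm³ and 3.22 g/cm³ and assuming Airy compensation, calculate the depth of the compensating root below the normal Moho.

12.9 km

Equating mass per unit area of the two columns: the weight of the topography is balanced by the buoyancy of the root, ρ_c h = (ρ_m − ρ_c) r.
r = h · ρ_c / (ρ_m − ρ_c) = 1.72 km × 2.84 / (3.22 − 2.84) = 12.9 km.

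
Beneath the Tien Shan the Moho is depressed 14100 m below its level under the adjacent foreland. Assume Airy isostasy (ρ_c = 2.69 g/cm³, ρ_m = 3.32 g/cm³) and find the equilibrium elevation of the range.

3300 m

By Archimedes' principle applied to the lithosphere: ρ_c h = (ρ_m − ρ_c) r.
h = r (ρ_m − ρ_c) / ρ_c = 14100 m × (3.32 − 2.69) / 2.69 = 3300 m.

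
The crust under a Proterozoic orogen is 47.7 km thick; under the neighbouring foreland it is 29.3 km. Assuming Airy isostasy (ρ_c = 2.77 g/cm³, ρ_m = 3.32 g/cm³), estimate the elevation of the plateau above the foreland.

3.05 km

Excess crust Δ = 47.7 km − 29.3 km = 18.4 km, split between elevation h and root r with h + r = Δ.
Airy balance ρ_c h = (ρ_m − ρ_c) r gives r = h ρ_c/(ρ_m − ρ_c), so h (1 + ρ_c/(ρ_m − ρ_c)) = Δ, i.e. h = Δ (ρ_m − ρ_c)/ρ_m.
h = 18.4 km × 0.55/3.32 = 3.05 km.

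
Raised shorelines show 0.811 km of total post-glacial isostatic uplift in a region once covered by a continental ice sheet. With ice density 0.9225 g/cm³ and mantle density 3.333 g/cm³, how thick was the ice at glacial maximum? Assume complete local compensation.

2.93 km

u = t ρ_ice/ρ_m → t = u ρ_m/ρ_ice = 0.811 km × 3.333/0.9225 = 2.93 km.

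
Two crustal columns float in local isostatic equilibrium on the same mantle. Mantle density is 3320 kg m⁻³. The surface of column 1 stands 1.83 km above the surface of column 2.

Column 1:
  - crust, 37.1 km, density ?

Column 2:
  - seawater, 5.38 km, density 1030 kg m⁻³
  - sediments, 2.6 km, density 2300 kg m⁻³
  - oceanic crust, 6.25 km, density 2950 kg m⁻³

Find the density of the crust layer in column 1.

2690 kg m⁻³

Take the compensation level at the base of the deeper column (depth z_c below the surface of column 1) and equate Σ ρ_i t_i down to z_c; mantle fills any gap and the z_c terms cancel.
Column 1: 37.1×ρ + (z_c − 37.1)×3320
Column 2: 1.83×0 + 5.38×1030 + 2.6×2300 + 6.25×2950 + (z_c − 1.83 − 14.23)×3320
The z_c×3320 term appears on both sides and cancels. Collect the known terms of each column as K = Σ(ρt)_known − 3320 × (depth of known layers): K_1 = 0 − 3320×37.1 = −123172; K_2 = 29958.9 − 3320×(1.83 + 14.23) = −23360.3.
Balance: K_1 + 37.1×ρ = K_2, so ρ = (K_2 − K_1)/37.1 = 99811.7/37.1 = 2690 kg m⁻³.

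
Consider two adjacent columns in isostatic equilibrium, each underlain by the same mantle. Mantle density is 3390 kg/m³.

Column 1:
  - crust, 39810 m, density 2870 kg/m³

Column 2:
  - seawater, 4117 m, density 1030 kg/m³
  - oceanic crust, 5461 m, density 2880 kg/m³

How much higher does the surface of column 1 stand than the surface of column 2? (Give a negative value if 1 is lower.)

For any compensation level in the mantle, the mantle terms cancel and isostasy reduces to e = (Σt_1 − Σt_2) − (Σ(ρt)_1 − Σ(ρt)_2) / ρ_m.
Σt_1 = 39810 m; Σt_2 = 9578 m; Σ(ρt)_1 = 114254700; Σ(ρt)_2 = 19968190 (in m·kg/m³).
e = (39810 − 9578) − (114254700 − 19968190) / 3390 = 2420 m.

2420 m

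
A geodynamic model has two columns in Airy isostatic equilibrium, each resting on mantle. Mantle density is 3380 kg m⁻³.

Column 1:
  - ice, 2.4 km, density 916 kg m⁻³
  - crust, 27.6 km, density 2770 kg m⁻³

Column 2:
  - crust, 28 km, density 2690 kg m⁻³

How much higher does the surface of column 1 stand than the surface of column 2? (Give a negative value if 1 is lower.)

1.01 km

For any compensation level in the mantle, the mantle terms cancel and isostasy reduces to e = (Σt_1 − Σt_2) − (Σ(ρt)_1 − Σ(ρt)_2) / ρ_m.
Σt_1 = 30 km; Σt_2 = 28 km; Σ(ρt)_1 = 78650.4; Σ(ρt)_2 = 75320 (in km·kg m⁻³).
e = (30 − 28) − (78650.4 − 75320) / 3380 = 1.01 km.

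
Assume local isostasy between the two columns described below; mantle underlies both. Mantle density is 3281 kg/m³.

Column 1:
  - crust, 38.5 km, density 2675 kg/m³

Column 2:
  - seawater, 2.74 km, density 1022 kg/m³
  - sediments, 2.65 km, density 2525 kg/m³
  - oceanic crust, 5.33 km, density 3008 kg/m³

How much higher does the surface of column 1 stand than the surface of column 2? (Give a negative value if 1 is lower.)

For any compensation level in the mantle, the mantle terms cancel and isostasy reduces to e = (Σt_1 − Σt_2) − (Σ(ρt)_1 − Σ(ρt)_2) / ρ_m.
Σt_1 = 38.5 km; Σt_2 = 10.72 km; Σ(ρt)_1 = 102987.5; Σ(ρt)_2 = 25524.17 (in km·kg/m³).
e = (38.5 − 10.72) − (102987.5 − 25524.17) / 3281 = 4.17 km.

4.17 km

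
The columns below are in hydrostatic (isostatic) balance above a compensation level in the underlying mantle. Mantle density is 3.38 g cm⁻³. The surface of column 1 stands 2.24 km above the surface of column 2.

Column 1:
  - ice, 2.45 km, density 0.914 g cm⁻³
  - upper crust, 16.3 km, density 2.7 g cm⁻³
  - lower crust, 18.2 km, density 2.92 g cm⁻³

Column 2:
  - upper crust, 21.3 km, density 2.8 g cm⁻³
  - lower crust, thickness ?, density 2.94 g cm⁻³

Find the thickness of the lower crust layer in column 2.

12.7 km

Take the compensation level at the base of the deeper column (depth z_c below the surface of column 1) and equate Σ ρ_i t_i down to z_c; mantle fills any gap and the z_c terms cancel.
Column 1: 2.45×0.914 + 16.3×2.7 + 18.2×2.92 + (z_c − 36.95)×3.38
Column 2: 2.24×0 + 21.3×2.8 + x×2.94 + (z_c − 2.24 − 21.3 − x)×3.38
The z_c×3.38 term appears on both sides and cancels. Collect the known terms of each column as K = Σ(ρt)_known − 3.38 × (depth of known layers): K_1 = 99.3933 − 3.38×36.95 = −25.4977; K_2 = 59.64 − 3.38×(2.24 + 21.3) = −19.9252.
Balance: K_1 = K_2 − x×(3.38 − 2.94), so x = (K_2 − K_1)/(3.38 − 2.94) = 5.5725/0.44 = 12.7 km.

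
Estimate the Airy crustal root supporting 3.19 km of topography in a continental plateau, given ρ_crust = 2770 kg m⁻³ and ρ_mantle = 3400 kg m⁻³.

By Archimedes' principle applied to the lithosphere: the weight of the topography is balanced by the buoyancy of the root, ρ_c h = (ρ_m − ρ_c) r.
r = h · ρ_c / (ρ_m − ρ_c) = 3.19 km × 2770 / (3400 − 2770) = 14 km.

14 km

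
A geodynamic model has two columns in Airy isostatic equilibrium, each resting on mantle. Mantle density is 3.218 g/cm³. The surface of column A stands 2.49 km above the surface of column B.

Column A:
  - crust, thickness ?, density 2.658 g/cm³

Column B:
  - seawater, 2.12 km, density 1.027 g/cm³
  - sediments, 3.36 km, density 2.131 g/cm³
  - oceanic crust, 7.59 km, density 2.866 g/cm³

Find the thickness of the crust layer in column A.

Take the compensation level at the base of the deeper column (depth z_c below the surface of column A) and equate Σ ρ_i t_i down to z_c; mantle fills any gap and the z_c terms cancel.
Column A: x×2.658 + (z_c − 0 − x)×3.218
Column B: 2.49×0 + 2.12×1.027 + 3.36×2.131 + 7.59×2.866 + (z_c − 2.49 − 13.07)×3.218
The z_c×3.218 term appears on both sides and cancels. Collect the known terms of each column as K = Σ(ρt)_known − 3.218 × (depth of known layers): K_A = 0 − 3.218×0 = 0; K_B = 31.09034 − 3.218×(2.49 + 13.07) = −18.98174.
Balance: K_A − x×(3.218 − 2.658) = K_B, so x = (K_A − K_B)/(3.218 − 2.658) = 18.9817/0.56 = 33.9 km.

33.9 km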